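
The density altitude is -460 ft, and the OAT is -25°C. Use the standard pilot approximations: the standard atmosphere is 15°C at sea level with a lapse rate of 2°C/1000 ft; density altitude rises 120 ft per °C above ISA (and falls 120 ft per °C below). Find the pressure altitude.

DA = PA + 120 × (OAT − (15 − 2·PA/1000)) = PA + 120·OAT − 1800 + 0.24·PA = 1.24·PA + 120·OAT − 1800.
So 1.24·PA = -460 − 120 × (-25) + 1800 = 4340.
PA = 4340 / 1.24 = 3500 ft.

3500 ft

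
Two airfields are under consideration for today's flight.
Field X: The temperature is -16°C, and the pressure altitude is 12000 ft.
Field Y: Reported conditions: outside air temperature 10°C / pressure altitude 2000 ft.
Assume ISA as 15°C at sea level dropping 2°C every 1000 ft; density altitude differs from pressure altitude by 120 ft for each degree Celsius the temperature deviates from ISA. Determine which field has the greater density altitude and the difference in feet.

Field X: ISA temp = -9°C, deviation -7°C, DA = 12000 + 120 × (-7) = 11160 ft.
Field Y: ISA temp = 11°C, deviation -1°C, DA = 2000 + 120 × (-1) = 1880 ft.
Field X is higher by 11160 − 1880 = 9280 ft.

Field X by 9280 ft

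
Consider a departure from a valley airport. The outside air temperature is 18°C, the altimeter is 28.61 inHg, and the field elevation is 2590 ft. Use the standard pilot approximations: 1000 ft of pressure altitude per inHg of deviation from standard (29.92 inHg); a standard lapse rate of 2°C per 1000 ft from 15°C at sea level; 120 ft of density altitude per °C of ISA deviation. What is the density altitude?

Pressure altitude = 2590 + (29.92 − 28.61) × 1000 = 2590 + (+1310) = 3900 ft.
ISA temperature at 3900 ft = 15 − 2 × (3900/1000) = 7.2°C.
ISA deviation = 18 − 7.2 = +10.8°C.
Density altitude = 3900 + 120 × (10.8) = 5196 ft.

5196 ft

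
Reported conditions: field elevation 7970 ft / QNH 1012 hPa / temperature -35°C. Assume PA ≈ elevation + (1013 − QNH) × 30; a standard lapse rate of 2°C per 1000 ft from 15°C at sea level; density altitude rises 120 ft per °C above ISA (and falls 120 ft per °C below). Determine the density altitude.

3920 ft

Pressure altitude = 7970 + (1013 − 1012) × 30 = 7970 + (+30) = 8000 ft.
ISA temperature at 8000 ft = 15 − 2 × (8000/1000) = -1°C.
ISA deviation = -35 − (-1) = -34°C.
Density altitude = 8000 + 120 × (-34) = 3920 ft.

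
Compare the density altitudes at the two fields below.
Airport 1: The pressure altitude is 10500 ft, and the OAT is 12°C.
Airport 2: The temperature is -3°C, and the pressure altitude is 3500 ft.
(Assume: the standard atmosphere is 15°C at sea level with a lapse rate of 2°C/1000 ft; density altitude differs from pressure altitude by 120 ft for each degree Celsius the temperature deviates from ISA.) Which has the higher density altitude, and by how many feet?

Airport 1: ISA temp = -6°C, deviation +18°C, DA = 10500 + 120 × 18 = 12660 ft.
Airport 2: ISA temp = 8°C, deviation -11°C, DA = 3500 + 120 × (-11) = 2180 ft.
Airport 1 is higher by 12660 − 2180 = 10480 ft.

Airport 1 by 10480 ft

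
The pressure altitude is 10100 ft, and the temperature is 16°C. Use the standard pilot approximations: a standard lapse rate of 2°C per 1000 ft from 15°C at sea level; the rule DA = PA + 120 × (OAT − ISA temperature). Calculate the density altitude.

ISA temperature at 10100 ft = 15 − 2 × (10100/1000) = -5.2°C.
ISA deviation = 16 − (-5.2) = +21.2°C.
Density altitude = 10100 + 120 × (21.2) = 10100 + (+2544) = 12644 ft.

12644 ft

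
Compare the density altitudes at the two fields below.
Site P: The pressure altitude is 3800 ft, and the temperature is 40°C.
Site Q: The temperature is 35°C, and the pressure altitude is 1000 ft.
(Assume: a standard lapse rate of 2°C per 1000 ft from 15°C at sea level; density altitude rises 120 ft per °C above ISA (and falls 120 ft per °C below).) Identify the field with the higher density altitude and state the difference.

Site P: ISA temp = 7.4°C, deviation +32.6°C, DA = 3800 + 120 × 32.6 = 7712 ft.
Site Q: ISA temp = 13°C, deviation +22°C, DA = 1000 + 120 × 22 = 3640 ft.
Site P is higher by 7712 − 3640 = 4072 ft.

Site P by 4072 ft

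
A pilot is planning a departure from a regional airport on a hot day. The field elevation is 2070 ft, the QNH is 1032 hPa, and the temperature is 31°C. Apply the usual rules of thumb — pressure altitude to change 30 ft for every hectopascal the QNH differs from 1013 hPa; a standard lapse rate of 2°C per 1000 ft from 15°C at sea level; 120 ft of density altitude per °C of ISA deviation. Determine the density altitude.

Pressure altitude = 2070 + (1013 − 1032) × 30 = 2070 + (-570) = 1500 ft.
ISA temperature at 1500 ft = 15 − 2 × (1500/1000) = 12°C.
ISA deviation = 31 − 12 = +19°C.
Density altitude = 1500 + 120 × (19) = 3780 ft.

3780 ft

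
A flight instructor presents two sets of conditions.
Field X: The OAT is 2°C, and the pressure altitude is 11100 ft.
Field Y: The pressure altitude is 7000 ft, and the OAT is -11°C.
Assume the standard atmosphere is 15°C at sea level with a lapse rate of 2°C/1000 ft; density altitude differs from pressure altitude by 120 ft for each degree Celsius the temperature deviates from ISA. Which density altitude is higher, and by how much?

Field X: ISA temp = -7.2°C, deviation +9.2°C, DA = 11100 + 120 × 9.2 = 12204 ft.
Field Y: ISA temp = 1°C, deviation -12°C, DA = 7000 + 120 × (-12) = 5560 ft.
Field X is higher by 12204 − 5560 = 6644 ft.

Field X by 6644 ft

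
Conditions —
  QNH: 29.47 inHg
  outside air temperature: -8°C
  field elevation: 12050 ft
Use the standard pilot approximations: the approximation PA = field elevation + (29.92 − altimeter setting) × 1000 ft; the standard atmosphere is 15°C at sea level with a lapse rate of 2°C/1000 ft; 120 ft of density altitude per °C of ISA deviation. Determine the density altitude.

12740 ft

Pressure altitude = 12050 + (29.92 − 29.47) × 1000 = 12050 + (+450) = 12500 ft.
ISA temperature at 12500 ft = 15 − 2 × (12500/1000) = -10°C.
ISA deviation = -8 − (-10) = +2°C.
Density altitude = 12500 + 120 × (2) = 12740 ft.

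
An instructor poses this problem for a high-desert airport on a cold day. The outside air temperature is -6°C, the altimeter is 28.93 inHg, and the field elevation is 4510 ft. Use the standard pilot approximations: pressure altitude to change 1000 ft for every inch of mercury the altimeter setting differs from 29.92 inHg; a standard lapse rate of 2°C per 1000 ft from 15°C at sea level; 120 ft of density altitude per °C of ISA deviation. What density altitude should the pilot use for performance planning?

4300 ft

Pressure altitude = 4510 + (29.92 − 28.93) × 1000 = 4510 + (+990) = 5500 ft.
ISA temperature at 5500 ft = 15 − 2 × (5500/1000) = 4°C.
ISA deviation = -6 − 4 = -10°C.
Density altitude = 5500 + 120 × (-10) = 4300 ft.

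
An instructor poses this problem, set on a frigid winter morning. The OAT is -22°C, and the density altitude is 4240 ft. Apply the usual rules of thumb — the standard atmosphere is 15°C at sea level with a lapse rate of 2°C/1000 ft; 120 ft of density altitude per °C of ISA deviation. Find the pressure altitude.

DA = PA + 120 × (OAT − (15 − 2·PA/1000)) = PA + 120·OAT − 1800 + 0.24·PA = 1.24·PA + 120·OAT − 1800.
So 1.24·PA = 4240 − 120 × (-22) + 1800 = 8680.
PA = 8680 / 1.24 = 7000 ft.

7000 ft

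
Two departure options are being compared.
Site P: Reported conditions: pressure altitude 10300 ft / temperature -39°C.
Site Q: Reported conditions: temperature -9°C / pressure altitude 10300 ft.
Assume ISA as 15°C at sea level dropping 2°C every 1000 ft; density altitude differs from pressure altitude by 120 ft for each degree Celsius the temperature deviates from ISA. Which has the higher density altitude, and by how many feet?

Site P: ISA temp = -5.6°C, deviation -33.4°C, DA = 10300 + 120 × (-33.4) = 6292 ft.
Site Q: ISA temp = -5.6°C, deviation -3.4°C, DA = 10300 + 120 × (-3.4) = 9892 ft.
Site Q is higher by 9892 − 6292 = 3600 ft.

Site Q by 3600 ft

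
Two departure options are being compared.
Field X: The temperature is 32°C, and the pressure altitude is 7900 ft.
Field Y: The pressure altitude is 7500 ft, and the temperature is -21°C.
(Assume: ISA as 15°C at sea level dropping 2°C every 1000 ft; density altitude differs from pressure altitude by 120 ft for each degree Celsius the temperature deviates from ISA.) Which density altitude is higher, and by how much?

Field X by 6856 ft

Field X: ISA temp = -0.8°C, deviation +32.8°C, DA = 7900 + 120 × 32.8 = 11836 ft.
Field Y: ISA temp = 0°C, deviation -21°C, DA = 7500 + 120 × (-21) = 4980 ft.
Field X is higher by 11836 − 4980 = 6856 ft.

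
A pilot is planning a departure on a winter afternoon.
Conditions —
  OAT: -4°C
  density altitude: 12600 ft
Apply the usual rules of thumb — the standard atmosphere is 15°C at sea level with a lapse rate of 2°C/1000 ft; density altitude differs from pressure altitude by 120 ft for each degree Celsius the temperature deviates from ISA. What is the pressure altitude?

DA = PA + 120 × (OAT − (15 − 2·PA/1000)) = PA + 120·OAT − 1800 + 0.24·PA = 1.24·PA + 120·OAT − 1800.
So 1.24·PA = 12600 − 120 × (-4) + 1800 = 14880.
PA = 14880 / 1.24 = 12000 ft.

12000 ft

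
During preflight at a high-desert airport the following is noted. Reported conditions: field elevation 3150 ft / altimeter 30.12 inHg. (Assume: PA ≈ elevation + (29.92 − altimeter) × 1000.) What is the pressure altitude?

Pressure correction = (29.92 − 30.12) × 1000 = -200 ft.
Pressure altitude = 3150 + (-200) = 2950 ft.

2950 ft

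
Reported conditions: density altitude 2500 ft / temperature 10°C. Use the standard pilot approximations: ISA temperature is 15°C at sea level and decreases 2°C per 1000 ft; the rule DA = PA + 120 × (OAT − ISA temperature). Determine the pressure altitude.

2500 ft

DA = PA + 120 × (OAT − (15 − 2·PA/1000)) = PA + 120·OAT − 1800 + 0.24·PA = 1.24·PA + 120·OAT − 1800.
So 1.24·PA = 2500 − 120 × 10 + 1800 = 3100.
PA = 3100 / 1.24 = 2500 ft.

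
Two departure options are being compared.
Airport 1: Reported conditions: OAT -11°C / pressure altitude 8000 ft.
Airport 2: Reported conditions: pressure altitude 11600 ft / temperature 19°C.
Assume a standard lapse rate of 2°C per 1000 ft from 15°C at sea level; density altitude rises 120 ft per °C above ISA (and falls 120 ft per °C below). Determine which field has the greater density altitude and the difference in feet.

Airport 2 by 8064 ft

Airport 1: ISA temp = -1°C, deviation -10°C, DA = 8000 + 120 × (-10) = 6800 ft.
Airport 2: ISA temp = -8.2°C, deviation +27.2°C, DA = 11600 + 120 × 27.2 = 14864 ft.
Airport 2 is higher by 14864 − 6800 = 8064 ft.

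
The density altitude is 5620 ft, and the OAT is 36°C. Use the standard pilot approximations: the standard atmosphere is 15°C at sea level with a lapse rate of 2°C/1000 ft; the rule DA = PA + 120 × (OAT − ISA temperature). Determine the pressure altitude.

DA = PA + 120 × (OAT − (15 − 2·PA/1000)) = PA + 120·OAT − 1800 + 0.24·PA = 1.24·PA + 120·OAT − 1800.
So 1.24·PA = 5620 − 120 × 36 + 1800 = 3100.
PA = 3100 / 1.24 = 2500 ft.

2500 ft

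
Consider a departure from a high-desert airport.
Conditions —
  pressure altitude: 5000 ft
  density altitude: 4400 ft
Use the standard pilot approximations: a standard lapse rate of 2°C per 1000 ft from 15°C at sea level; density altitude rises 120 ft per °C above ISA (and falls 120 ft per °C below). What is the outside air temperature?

Density altitude − pressure altitude = 4400 − 5000 = -600 ft.
At 120 ft/°C that is an ISA deviation of -600/120 = -5°C.
ISA temperature at 5000 ft = 15 − 2 × (5000/1000) = 5°C.
OAT = ISA + deviation = 5 + (-5) = 0°C.

0°C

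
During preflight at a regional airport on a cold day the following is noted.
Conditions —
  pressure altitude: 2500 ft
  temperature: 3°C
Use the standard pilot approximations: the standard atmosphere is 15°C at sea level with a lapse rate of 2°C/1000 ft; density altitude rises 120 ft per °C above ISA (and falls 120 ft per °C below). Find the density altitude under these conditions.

1660 ft

ISA temperature at 2500 ft = 15 − 2 × (2500/1000) = 10°C.
ISA deviation = 3 − 10 = -7°C.
Density altitude = 2500 + 120 × (-7) = 2500 + (-840) = 1660 ft.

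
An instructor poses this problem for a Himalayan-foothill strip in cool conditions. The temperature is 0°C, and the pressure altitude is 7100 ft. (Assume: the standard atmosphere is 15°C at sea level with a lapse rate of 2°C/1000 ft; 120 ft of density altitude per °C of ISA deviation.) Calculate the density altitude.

7004 ft

ISA temperature at 7100 ft = 15 − 2 × (7100/1000) = 0.8°C.
ISA deviation = 0 − 0.8 = -0.8°C.
Density altitude = 7100 + 120 × (-0.8) = 7100 + (-96) = 7004 ft.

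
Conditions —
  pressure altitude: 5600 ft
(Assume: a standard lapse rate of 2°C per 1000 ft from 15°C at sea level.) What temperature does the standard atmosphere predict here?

ISA temperature = 15 − 2 × (5600/1000) = 15 − 11.2 = 3.8°C.

3.8°C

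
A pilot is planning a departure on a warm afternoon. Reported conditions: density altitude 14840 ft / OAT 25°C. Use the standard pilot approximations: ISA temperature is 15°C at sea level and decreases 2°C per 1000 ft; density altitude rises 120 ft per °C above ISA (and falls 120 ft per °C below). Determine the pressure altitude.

11000 ft

DA = PA + 120 × (OAT − (15 − 2·PA/1000)) = PA + 120·OAT − 1800 + 0.24·PA = 1.24·PA + 120·OAT − 1800.
So 1.24·PA = 14840 − 120 × 25 + 1800 = 13640.
PA = 13640 / 1.24 = 11000 ft.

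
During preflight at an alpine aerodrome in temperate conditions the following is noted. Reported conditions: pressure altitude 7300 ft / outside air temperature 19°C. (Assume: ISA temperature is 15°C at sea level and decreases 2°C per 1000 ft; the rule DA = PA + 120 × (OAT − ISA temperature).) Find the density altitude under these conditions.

9532 ft

ISA temperature at 7300 ft = 15 − 2 × (7300/1000) = 0.4°C.
ISA deviation = 19 − 0.4 = +18.6°C.
Density altitude = 7300 + 120 × (18.6) = 7300 + (+2232) = 9532 ft.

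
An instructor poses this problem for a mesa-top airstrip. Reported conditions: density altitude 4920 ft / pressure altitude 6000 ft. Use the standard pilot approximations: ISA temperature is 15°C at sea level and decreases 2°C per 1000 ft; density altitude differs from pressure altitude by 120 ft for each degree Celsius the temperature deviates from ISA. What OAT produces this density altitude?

Density altitude − pressure altitude = 4920 − 6000 = -1080 ft.
At 120 ft/°C that is an ISA deviation of -1080/120 = -9°C.
ISA temperature at 6000 ft = 15 − 2 × (6000/1000) = 3°C.
OAT = ISA + deviation = 3 + (-9) = -6°C.

-6°C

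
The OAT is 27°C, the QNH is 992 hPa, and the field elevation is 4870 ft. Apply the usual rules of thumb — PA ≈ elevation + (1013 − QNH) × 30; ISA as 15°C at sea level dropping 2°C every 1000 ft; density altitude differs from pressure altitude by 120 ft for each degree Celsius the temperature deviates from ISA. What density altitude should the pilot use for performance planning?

8260 ft

Pressure altitude = 4870 + (1013 − 992) × 30 = 4870 + (+630) = 5500 ft.
ISA temperature at 5500 ft = 15 − 2 × (5500/1000) = 4°C.
ISA deviation = 27 − 4 = +23°C.
Density altitude = 5500 + 120 × (23) = 8260 ft.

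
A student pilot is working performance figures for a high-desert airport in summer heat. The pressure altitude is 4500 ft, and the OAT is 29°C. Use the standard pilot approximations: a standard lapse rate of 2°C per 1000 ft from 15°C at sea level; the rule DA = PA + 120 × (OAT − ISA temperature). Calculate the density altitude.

ISA temperature at 4500 ft = 15 − 2 × (4500/1000) = 6°C.
ISA deviation = 29 − 6 = +23°C.
Density altitude = 4500 + 120 × (23) = 4500 + (+2760) = 7260 ft.

7260 ft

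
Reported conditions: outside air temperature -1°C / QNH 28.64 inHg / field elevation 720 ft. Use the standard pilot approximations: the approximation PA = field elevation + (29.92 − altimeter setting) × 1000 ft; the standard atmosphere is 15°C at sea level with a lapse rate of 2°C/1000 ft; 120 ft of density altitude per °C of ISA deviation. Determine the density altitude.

560 ft

Pressure altitude = 720 + (29.92 − 28.64) × 1000 = 720 + (+1280) = 2000 ft.
ISA temperature at 2000 ft = 15 − 2 × (2000/1000) = 11°C.
ISA deviation = -1 − 11 = -12°C.
Density altitude = 2000 + 120 × (-12) = 560 ft.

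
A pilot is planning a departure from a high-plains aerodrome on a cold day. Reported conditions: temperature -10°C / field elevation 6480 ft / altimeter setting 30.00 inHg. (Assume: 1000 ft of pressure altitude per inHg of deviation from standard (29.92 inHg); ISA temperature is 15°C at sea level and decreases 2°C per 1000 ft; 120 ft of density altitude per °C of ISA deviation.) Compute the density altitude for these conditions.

4936 ft

Pressure altitude = 6480 + (29.92 − 30.00) × 1000 = 6480 + (-80) = 6400 ft.
ISA temperature at 6400 ft = 15 − 2 × (6400/1000) = 2.2°C.
ISA deviation = -10 − 2.2 = -12.2°C.
Density altitude = 6400 + 120 × (-12.2) = 4936 ft.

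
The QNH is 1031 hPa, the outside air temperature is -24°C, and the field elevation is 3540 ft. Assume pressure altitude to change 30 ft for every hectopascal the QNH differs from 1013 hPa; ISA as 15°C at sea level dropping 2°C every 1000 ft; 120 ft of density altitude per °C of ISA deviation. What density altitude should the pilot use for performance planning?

Pressure altitude = 3540 + (1013 − 1031) × 30 = 3540 + (-540) = 3000 ft.
ISA temperature at 3000 ft = 15 − 2 × (3000/1000) = 9°C.
ISA deviation = -24 − 9 = -33°C.
Density altitude = 3000 + 120 × (-33) = -960 ft.

-960 ft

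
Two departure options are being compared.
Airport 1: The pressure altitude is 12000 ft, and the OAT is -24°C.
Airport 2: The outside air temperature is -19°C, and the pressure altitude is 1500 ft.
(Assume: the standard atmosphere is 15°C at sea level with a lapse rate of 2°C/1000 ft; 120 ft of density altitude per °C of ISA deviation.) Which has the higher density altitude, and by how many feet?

Airport 1: ISA temp = -9°C, deviation -15°C, DA = 12000 + 120 × (-15) = 10200 ft.
Airport 2: ISA temp = 12°C, deviation -31°C, DA = 1500 + 120 × (-31) = -2220 ft.
Airport 1 is higher by 10200 − (-2220) = 12420 ft.

Airport 1 by 12420 ft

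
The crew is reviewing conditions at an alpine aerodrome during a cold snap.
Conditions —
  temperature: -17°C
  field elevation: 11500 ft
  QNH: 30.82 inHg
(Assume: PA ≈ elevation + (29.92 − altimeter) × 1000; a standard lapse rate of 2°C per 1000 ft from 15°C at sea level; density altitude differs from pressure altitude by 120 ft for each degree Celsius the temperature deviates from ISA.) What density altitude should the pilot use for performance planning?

Pressure altitude = 11500 + (29.92 − 30.82) × 1000 = 11500 + (-900) = 10600 ft.
ISA temperature at 10600 ft = 15 − 2 × (10600/1000) = -6.2°C.
ISA deviation = -17 − (-6.2) = -10.8°C.
Density altitude = 10600 + 120 × (-10.8) = 9304 ft.

9304 ft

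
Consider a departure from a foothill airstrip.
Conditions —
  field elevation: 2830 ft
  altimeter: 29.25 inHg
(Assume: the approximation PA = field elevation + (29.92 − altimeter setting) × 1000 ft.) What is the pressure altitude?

3500 ft

Pressure correction = (29.92 − 29.25) × 1000 = +670 ft.
Pressure altitude = 2830 + (+670) = 3500 ft.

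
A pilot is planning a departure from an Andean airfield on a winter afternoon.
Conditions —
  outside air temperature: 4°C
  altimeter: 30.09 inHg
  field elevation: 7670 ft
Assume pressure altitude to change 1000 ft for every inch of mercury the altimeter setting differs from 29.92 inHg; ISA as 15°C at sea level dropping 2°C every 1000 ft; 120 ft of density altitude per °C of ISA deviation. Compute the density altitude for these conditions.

Pressure altitude = 7670 + (29.92 − 30.09) × 1000 = 7670 + (-170) = 7500 ft.
ISA temperature at 7500 ft = 15 − 2 × (7500/1000) = 0°C.
ISA deviation = 4 − 0 = +4°C.
Density altitude = 7500 + 120 × (4) = 7980 ft.

7980 ft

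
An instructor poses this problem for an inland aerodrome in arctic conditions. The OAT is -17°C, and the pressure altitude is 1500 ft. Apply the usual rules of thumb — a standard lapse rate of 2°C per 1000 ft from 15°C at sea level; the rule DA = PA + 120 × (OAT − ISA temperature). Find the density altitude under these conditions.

ISA temperature at 1500 ft = 15 − 2 × (1500/1000) = 12°C.
ISA deviation = -17 − 12 = -29°C.
Density altitude = 1500 + 120 × (-29) = 1500 + (-3480) = -1980 ft.

-1980 ft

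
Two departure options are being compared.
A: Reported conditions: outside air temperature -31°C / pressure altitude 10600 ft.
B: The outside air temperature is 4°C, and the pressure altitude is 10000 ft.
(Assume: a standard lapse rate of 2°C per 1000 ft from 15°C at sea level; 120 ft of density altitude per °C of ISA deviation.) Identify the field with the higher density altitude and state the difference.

B by 3456 ft

A: ISA temp = -6.2°C, deviation -24.8°C, DA = 10600 + 120 × (-24.8) = 7624 ft.
B: ISA temp = -5°C, deviation +9°C, DA = 10000 + 120 × 9 = 11080 ft.
B is higher by 11080 − 7624 = 3456 ft.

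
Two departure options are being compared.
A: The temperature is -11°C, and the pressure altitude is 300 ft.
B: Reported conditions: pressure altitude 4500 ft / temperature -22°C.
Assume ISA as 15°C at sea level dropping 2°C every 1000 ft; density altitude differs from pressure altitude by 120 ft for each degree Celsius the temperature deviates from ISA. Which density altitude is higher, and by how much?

A: ISA temp = 14.4°C, deviation -25.4°C, DA = 300 + 120 × (-25.4) = -2748 ft.
B: ISA temp = 6°C, deviation -28°C, DA = 4500 + 120 × (-28) = 1140 ft.
B is higher by 1140 − (-2748) = 3888 ft.

B by 3888 ft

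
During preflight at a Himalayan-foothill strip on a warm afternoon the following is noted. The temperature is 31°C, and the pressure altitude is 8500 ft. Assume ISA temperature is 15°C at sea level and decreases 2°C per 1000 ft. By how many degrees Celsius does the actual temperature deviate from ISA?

ISA+33°C

ISA temperature at 8500 ft = 15 − 2 × (8500/1000) = -2°C.
Deviation = OAT − ISA = 31 − (-2) = +33°C.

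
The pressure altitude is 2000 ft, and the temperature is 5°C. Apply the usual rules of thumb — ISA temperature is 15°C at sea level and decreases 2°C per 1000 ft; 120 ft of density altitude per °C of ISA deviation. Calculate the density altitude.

1280 ft

ISA temperature at 2000 ft = 15 − 2 × (2000/1000) = 11°C.
ISA deviation = 5 − 11 = -6°C.
Density altitude = 2000 + 120 × (-6) = 2000 + (-720) = 1280 ft.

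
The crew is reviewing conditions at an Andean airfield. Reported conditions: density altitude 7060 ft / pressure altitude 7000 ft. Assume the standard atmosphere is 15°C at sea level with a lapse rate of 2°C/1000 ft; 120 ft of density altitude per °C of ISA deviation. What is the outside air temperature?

1.5°C

Density altitude − pressure altitude = 7060 − 7000 = +60 ft.
At 120 ft/°C that is an ISA deviation of 60/120 = +0.5°C.
ISA temperature at 7000 ft = 15 − 2 × (7000/1000) = 1°C.
OAT = ISA + deviation = 1 + (+0.5) = 1.5°C.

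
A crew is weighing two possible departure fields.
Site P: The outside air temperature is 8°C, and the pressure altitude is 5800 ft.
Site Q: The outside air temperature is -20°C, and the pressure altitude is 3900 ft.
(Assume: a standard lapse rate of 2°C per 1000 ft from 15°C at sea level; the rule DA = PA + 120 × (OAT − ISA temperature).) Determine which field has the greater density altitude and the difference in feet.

Site P by 5716 ft

Site P: ISA temp = 3.4°C, deviation +4.6°C, DA = 5800 + 120 × 4.6 = 6352 ft.
Site Q: ISA temp = 7.2°C, deviation -27.2°C, DA = 3900 + 120 × (-27.2) = 636 ft.
Site P is higher by 6352 − 636 = 5716 ft.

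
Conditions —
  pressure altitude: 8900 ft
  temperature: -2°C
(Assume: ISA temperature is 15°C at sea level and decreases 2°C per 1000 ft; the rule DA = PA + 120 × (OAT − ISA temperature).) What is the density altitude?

ISA temperature at 8900 ft = 15 − 2 × (8900/1000) = -2.8°C.
ISA deviation = -2 − (-2.8) = +0.8°C.
Density altitude = 8900 + 120 × (0.8) = 8900 + (+96) = 8996 ft.

8996 ft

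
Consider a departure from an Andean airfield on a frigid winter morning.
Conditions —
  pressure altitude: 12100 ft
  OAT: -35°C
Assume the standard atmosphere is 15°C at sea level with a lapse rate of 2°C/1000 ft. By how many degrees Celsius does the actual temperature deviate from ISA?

ISA temperature at 12100 ft = 15 − 2 × (12100/1000) = -9.2°C.
Deviation = OAT − ISA = -35 − (-9.2) = -25.8°C.

ISA-25.8°C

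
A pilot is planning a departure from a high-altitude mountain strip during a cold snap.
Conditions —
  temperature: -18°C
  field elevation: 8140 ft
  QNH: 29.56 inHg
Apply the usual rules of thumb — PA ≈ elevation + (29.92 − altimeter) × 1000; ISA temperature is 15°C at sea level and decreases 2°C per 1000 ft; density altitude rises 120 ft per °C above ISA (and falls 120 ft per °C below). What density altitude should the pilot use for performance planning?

6580 ft

Pressure altitude = 8140 + (29.92 − 29.56) × 1000 = 8140 + (+360) = 8500 ft.
ISA temperature at 8500 ft = 15 − 2 × (8500/1000) = -2°C.
ISA deviation = -18 − (-2) = -16°C.
Density altitude = 8500 + 120 × (-16) = 6580 ft.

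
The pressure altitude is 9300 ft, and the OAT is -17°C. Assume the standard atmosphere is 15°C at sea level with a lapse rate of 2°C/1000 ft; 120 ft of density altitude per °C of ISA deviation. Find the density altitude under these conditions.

ISA temperature at 9300 ft = 15 − 2 × (9300/1000) = -3.6°C.
ISA deviation = -17 − (-3.6) = -13.4°C.
Density altitude = 9300 + 120 × (-13.4) = 9300 + (-1608) = 7692 ft.

7692 ft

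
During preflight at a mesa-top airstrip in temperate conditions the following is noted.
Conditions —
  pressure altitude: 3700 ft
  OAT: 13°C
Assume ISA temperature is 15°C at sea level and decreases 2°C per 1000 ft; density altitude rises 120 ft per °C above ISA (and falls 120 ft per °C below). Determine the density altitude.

ISA temperature at 3700 ft = 15 − 2 × (3700/1000) = 7.6°C.
ISA deviation = 13 − 7.6 = +5.4°C.
Density altitude = 3700 + 120 × (5.4) = 3700 + (+648) = 4348 ft.

4348 ft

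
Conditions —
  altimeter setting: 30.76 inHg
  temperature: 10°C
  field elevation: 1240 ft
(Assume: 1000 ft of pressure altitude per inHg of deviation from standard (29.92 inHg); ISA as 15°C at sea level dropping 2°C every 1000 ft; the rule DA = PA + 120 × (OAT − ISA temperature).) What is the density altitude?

-104 ft

Pressure altitude = 1240 + (29.92 − 30.76) × 1000 = 1240 + (-840) = 400 ft.
ISA temperature at 400 ft = 15 − 2 × (400/1000) = 14.2°C.
ISA deviation = 10 − 14.2 = -4.2°C.
Density altitude = 400 + 120 × (-4.2) = -104 ft.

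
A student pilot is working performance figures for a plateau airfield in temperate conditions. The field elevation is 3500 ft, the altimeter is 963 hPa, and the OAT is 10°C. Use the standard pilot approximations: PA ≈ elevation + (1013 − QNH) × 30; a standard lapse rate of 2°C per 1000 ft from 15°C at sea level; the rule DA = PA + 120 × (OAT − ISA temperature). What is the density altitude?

5600 ft

Pressure altitude = 3500 + (1013 − 963) × 30 = 3500 + (+1500) = 5000 ft.
ISA temperature at 5000 ft = 15 − 2 × (5000/1000) = 5°C.
ISA deviation = 10 − 5 = +5°C.
Density altitude = 5000 + 120 × (5) = 5600 ft.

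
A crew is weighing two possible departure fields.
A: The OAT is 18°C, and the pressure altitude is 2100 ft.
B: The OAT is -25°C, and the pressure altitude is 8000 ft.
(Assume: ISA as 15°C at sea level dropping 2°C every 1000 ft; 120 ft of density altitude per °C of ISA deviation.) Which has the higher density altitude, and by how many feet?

A: ISA temp = 10.8°C, deviation +7.2°C, DA = 2100 + 120 × 7.2 = 2964 ft.
B: ISA temp = -1°C, deviation -24°C, DA = 8000 + 120 × (-24) = 5120 ft.
B is higher by 5120 − 2964 = 2156 ft.

B by 2156 ft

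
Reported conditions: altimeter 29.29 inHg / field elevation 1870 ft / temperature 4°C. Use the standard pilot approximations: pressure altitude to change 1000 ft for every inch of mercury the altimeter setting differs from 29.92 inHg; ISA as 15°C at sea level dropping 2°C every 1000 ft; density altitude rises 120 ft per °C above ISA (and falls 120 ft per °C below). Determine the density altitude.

Pressure altitude = 1870 + (29.92 − 29.29) × 1000 = 1870 + (+630) = 2500 ft.
ISA temperature at 2500 ft = 15 − 2 × (2500/1000) = 10°C.
ISA deviation = 4 − 10 = -6°C.
Density altitude = 2500 + 120 × (-6) = 1780 ft.

1780 ft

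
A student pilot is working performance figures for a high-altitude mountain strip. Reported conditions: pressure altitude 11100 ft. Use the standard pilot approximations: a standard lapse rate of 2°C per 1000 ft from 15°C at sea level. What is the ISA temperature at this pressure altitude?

-7.2°C

ISA temperature = 15 − 2 × (11100/1000) = 15 − 22.2 = -7.2°C.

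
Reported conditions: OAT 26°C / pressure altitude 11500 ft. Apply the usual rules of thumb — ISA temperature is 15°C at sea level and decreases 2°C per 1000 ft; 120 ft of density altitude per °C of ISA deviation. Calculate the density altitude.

ISA temperature at 11500 ft = 15 − 2 × (11500/1000) = -8°C.
ISA deviation = 26 − (-8) = +34°C.
Density altitude = 11500 + 120 × (34) = 11500 + (+4080) = 15580 ft.

15580 ft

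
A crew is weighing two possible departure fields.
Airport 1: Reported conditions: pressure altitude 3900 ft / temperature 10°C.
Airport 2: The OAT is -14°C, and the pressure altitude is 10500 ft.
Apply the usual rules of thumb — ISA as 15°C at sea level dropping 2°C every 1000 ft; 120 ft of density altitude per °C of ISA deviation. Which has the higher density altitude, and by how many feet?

Airport 1: ISA temp = 7.2°C, deviation +2.8°C, DA = 3900 + 120 × 2.8 = 4236 ft.
Airport 2: ISA temp = -6°C, deviation -8°C, DA = 10500 + 120 × (-8) = 9540 ft.
Airport 2 is higher by 9540 − 4236 = 5304 ft.

Airport 2 by 5304 ft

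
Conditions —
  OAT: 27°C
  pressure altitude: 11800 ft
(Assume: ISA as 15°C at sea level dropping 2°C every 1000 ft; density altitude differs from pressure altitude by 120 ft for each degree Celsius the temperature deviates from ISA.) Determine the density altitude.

ISA temperature at 11800 ft = 15 − 2 × (11800/1000) = -8.6°C.
ISA deviation = 27 − (-8.6) = +35.6°C.
Density altitude = 11800 + 120 × (35.6) = 11800 + (+4272) = 16072 ft.

16072 ft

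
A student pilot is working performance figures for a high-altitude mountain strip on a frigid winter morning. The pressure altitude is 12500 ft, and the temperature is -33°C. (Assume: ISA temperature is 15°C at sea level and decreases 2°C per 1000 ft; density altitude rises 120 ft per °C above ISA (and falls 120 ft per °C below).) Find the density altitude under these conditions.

ISA temperature at 12500 ft = 15 − 2 × (12500/1000) = -10°C.
ISA deviation = -33 − (-10) = -23°C.
Density altitude = 12500 + 120 × (-23) = 12500 + (-2760) = 9740 ft.

9740 ft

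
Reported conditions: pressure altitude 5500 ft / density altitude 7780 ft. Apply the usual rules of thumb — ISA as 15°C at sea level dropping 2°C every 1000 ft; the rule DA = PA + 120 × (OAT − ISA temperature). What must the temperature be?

23°C

Density altitude − pressure altitude = 7780 − 5500 = +2280 ft.
At 120 ft/°C that is an ISA deviation of 2280/120 = +19°C.
ISA temperature at 5500 ft = 15 − 2 × (5500/1000) = 4°C.
OAT = ISA + deviation = 4 + (+19) = 23°C.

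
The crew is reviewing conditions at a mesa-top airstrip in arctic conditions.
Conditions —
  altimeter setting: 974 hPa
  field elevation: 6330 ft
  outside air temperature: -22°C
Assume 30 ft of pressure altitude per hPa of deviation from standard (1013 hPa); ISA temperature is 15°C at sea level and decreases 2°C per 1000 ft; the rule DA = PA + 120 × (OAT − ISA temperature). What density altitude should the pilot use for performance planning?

4860 ft

Pressure altitude = 6330 + (1013 − 974) × 30 = 6330 + (+1170) = 7500 ft.
ISA temperature at 7500 ft = 15 − 2 × (7500/1000) = 0°C.
ISA deviation = -22 − 0 = -22°C.
Density altitude = 7500 + 120 × (-22) = 4860 ft.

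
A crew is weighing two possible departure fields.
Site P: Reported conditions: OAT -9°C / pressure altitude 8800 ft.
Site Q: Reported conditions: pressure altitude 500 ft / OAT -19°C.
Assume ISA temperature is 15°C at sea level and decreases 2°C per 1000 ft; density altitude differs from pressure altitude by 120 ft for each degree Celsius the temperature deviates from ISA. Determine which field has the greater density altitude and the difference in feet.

Site P by 11492 ft

Site P: ISA temp = -2.6°C, deviation -6.4°C, DA = 8800 + 120 × (-6.4) = 8032 ft.
Site Q: ISA temp = 14°C, deviation -33°C, DA = 500 + 120 × (-33) = -3460 ft.
Site P is higher by 8032 − (-3460) = 11492 ft.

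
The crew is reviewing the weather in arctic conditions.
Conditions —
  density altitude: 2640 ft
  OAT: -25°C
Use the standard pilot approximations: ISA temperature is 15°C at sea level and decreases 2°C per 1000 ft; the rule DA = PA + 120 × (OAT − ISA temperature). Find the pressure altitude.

DA = PA + 120 × (OAT − (15 − 2·PA/1000)) = PA + 120·OAT − 1800 + 0.24·PA = 1.24·PA + 120·OAT − 1800.
So 1.24·PA = 2640 − 120 × (-25) + 1800 = 7440.
PA = 7440 / 1.24 = 6000 ft.

6000 ft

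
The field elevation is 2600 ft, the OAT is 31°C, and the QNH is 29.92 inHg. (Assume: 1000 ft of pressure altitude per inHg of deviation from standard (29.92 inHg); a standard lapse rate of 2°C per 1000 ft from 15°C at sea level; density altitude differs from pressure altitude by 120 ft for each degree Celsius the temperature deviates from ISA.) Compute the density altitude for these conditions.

Pressure altitude = 2600 + (29.92 − 29.92) × 1000 = 2600 + (0) = 2600 ft.
ISA temperature at 2600 ft = 15 − 2 × (2600/1000) = 9.8°C.
ISA deviation = 31 − 9.8 = +21.2°C.
Density altitude = 2600 + 120 × (21.2) = 5144 ft.

5144 ft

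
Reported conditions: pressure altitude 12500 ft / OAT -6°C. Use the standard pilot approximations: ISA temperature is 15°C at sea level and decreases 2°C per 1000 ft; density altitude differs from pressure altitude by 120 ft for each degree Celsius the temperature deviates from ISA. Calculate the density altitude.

12980 ft

ISA temperature at 12500 ft = 15 − 2 × (12500/1000) = -10°C.
ISA deviation = -6 − (-10) = +4°C.
Density altitude = 12500 + 120 × (4) = 12500 + (+480) = 12980 ft.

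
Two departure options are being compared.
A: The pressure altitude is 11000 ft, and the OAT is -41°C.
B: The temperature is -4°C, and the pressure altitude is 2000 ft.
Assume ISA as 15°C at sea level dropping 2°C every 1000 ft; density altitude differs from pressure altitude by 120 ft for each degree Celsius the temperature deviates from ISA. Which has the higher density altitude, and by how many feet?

A: ISA temp = -7°C, deviation -34°C, DA = 11000 + 120 × (-34) = 6920 ft.
B: ISA temp = 11°C, deviation -15°C, DA = 2000 + 120 × (-15) = 200 ft.
A is higher by 6920 − 200 = 6720 ft.

A by 6720 ft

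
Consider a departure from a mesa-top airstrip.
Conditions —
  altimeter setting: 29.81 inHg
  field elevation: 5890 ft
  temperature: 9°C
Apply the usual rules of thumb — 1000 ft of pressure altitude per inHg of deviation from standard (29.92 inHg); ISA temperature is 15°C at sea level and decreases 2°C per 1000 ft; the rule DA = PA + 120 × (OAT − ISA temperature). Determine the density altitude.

6720 ft

Pressure altitude = 5890 + (29.92 − 29.81) × 1000 = 5890 + (+110) = 6000 ft.
ISA temperature at 6000 ft = 15 − 2 × (6000/1000) = 3°C.
ISA deviation = 9 − 3 = +6°C.
Density altitude = 6000 + 120 × (6) = 6720 ft.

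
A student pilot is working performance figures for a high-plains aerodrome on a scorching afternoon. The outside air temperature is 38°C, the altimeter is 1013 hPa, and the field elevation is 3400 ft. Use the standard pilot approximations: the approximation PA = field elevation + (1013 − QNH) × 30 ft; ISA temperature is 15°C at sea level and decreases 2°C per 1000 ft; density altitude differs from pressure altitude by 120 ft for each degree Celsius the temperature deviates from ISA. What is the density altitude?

6976 ft

Pressure altitude = 3400 + (1013 − 1013) × 30 = 3400 + (0) = 3400 ft.
ISA temperature at 3400 ft = 15 − 2 × (3400/1000) = 8.2°C.
ISA deviation = 38 − 8.2 = +29.8°C.
Density altitude = 3400 + 120 × (29.8) = 6976 ft.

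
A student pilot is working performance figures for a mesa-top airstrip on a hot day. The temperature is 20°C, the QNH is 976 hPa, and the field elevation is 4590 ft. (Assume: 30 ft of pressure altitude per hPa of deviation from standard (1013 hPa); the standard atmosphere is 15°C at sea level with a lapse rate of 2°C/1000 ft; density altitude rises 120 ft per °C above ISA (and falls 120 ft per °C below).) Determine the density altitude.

7668 ft

Pressure altitude = 4590 + (1013 − 976) × 30 = 4590 + (+1110) = 5700 ft.
ISA temperature at 5700 ft = 15 − 2 × (5700/1000) = 3.6°C.
ISA deviation = 20 − 3.6 = +16.4°C.
Density altitude = 5700 + 120 × (16.4) = 7668 ft.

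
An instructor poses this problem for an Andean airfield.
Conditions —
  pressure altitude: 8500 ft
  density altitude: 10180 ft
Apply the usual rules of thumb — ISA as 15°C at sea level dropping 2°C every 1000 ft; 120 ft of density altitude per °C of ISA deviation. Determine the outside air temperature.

Density altitude − pressure altitude = 10180 − 8500 = +1680 ft.
At 120 ft/°C that is an ISA deviation of 1680/120 = +14°C.
ISA temperature at 8500 ft = 15 − 2 × (8500/1000) = -2°C.
OAT = ISA + deviation = -2 + (+14) = 12°C.

12°C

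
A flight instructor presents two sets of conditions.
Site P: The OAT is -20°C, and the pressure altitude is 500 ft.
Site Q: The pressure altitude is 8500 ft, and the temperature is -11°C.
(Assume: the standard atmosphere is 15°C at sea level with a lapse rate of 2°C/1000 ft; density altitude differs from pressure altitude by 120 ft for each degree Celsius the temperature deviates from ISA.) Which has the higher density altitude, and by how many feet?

Site P: ISA temp = 14°C, deviation -34°C, DA = 500 + 120 × (-34) = -3580 ft.
Site Q: ISA temp = -2°C, deviation -9°C, DA = 8500 + 120 × (-9) = 7420 ft.
Site Q is higher by 7420 − (-3580) = 11000 ft.

Site Q by 11000 ft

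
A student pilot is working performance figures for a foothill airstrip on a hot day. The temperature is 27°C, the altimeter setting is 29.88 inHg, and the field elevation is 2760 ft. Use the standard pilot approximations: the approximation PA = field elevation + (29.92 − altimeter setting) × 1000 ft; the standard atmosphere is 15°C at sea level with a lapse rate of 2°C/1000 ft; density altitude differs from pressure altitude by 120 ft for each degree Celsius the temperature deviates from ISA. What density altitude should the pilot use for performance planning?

Pressure altitude = 2760 + (29.92 − 29.88) × 1000 = 2760 + (+40) = 2800 ft.
ISA temperature at 2800 ft = 15 − 2 × (2800/1000) = 9.4°C.
ISA deviation = 27 − 9.4 = +17.6°C.
Density altitude = 2800 + 120 × (17.6) = 4912 ft.

4912 ft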